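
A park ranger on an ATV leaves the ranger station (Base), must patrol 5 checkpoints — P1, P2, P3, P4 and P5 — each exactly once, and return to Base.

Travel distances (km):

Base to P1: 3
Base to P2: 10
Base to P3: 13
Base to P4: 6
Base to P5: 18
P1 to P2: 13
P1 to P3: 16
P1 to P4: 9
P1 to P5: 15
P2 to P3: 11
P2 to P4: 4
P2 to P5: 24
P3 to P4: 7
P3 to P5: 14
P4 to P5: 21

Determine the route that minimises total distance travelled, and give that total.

53 km — the shortest possible round trip.

With 5 stops there are 5!/2 = 60 distinct round trips (a route and its reverse cost the same).
Base → P1 → P2 → P3 → P4 → P5 → Base: 3+13+11+7+21+18 = 73
Base → P1 → P2 → P3 → P5 → P4 → Base: 3+13+11+14+21+6 = 68
Base → P1 → P2 → P4 → P3 → P5 → Base: 3+13+4+7+14+18 = 59
Base → P1 → P2 → P4 → P5 → P3 → Base: 3+13+4+21+14+13 = 68
Base → P1 → P2 → P5 → P3 → P4 → Base: 3+13+24+14+7+6 = 67
Base → P1 → P2 → P5 → P4 → P3 → Base: 3+13+24+21+7+13 = 81
Base → P1 → P3 → P2 → P4 → P5 → Base: 3+16+11+4+21+18 = 73
Base → P1 → P3 → P2 → P5 → P4 → Base: 3+16+11+24+21+6 = 81
Base → P1 → P3 → P4 → P2 → P5 → Base: 3+16+7+4+24+18 = 72
Base → P1 → P3 → P4 → P5 → P2 → Base: 3+16+7+21+24+10 = 81
Base → P1 → P3 → P5 → P2 → P4 → Base: 3+16+14+24+4+6 = 67
Base → P1 → P3 → P5 → P4 → P2 → Base: 3+16+14+21+4+10 = 68
Base → P1 → P4 → P2 → P3 → P5 → Base: 3+9+4+11+14+18 = 59
Base → P1 → P4 → P2 → P5 → P3 → Base: 3+9+4+24+14+13 = 67
… (46 more)
Base → P1 → P5 → P3 → P2 → P4 → Base: 3+15+14+11+4+6 = 53  ← best
The minimum is 53.
One optimal route: Base → P1 → P5 → P3 → P2 → P4 → Base (or its reverse).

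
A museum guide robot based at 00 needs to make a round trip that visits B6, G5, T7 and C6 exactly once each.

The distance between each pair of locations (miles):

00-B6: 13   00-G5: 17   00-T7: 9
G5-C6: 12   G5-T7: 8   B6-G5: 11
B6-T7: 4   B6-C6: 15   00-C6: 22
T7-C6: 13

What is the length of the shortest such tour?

Shortest round trip = 57 miles.

There are 12 distinct closed tours to check (reversals are equivalent).
00-B6-G5-T7-C6-00: 13+11+8+13+22 = 67
00-B6-G5-C6-T7-00: 13+11+12+13+9 = 58
00-B6-T7-G5-C6-00: 13+4+8+12+22 = 59
00-B6-T7-C6-G5-00: 13+4+13+12+17 = 59
00-B6-C6-G5-T7-00: 13+15+12+8+9 = 57
00-B6-C6-T7-G5-00: 13+15+13+8+17 = 66
00-G5-B6-T7-C6-00: 17+11+4+13+22 = 67
00-G5-B6-C6-T7-00: 17+11+15+13+9 = 65
00-G5-T7-B6-C6-00: 17+8+4+15+22 = 66
00-G5-C6-B6-T7-00: 17+12+15+4+9 = 57
00-T7-B6-G5-C6-00: 9+4+11+12+22 = 58
00-T7-G5-B6-C6-00: 9+8+11+15+22 = 65
The minimum is 57.
One optimal route: 00 → B6 → C6 → G5 → T7 → 00 (or its reverse).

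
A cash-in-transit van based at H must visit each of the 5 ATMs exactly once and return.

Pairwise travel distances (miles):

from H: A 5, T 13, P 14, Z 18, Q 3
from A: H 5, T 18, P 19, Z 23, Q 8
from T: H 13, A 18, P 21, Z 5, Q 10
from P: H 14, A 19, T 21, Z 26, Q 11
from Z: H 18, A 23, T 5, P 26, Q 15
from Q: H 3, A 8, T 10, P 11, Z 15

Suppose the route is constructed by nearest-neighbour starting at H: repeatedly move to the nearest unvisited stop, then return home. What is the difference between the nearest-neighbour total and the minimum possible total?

From H: Q=3, A=5, T=13, P=14, Z=18 → choose Q (3).
From Q: A=8, T=10, P=11, Z=15 → choose A (8).
From A: T=18, P=19, Z=23 → choose T (18).
From T: Z=5, P=21 → choose Z (5).
From Z: P=26 → choose P (26).
NN route H → Q → A → T → Z → P → H costs 74.
Optimal: H → A → T → Z → P → Q → H costs 68 (by enumerating all 60 distinct tours).
Excess = 74 − 68 = 6.

Excess over optimum: 6 miles.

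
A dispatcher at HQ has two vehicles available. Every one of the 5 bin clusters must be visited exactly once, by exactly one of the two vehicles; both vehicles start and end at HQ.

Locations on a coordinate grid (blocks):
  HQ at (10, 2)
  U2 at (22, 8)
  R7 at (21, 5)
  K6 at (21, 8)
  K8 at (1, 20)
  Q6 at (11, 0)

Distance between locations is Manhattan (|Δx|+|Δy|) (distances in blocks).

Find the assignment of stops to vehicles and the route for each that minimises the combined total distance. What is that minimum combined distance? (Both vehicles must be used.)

Try each way of splitting the stops between the two vehicles (each non-empty) and, for each split, find the best tour for each vehicle:
  {U2} + {R7, K6, K8, Q6}: 36 + 80 = 116
  {R7} + {U2, K6, K8, Q6}: 28 + 82 = 110
  {U2, R7} + {K6, K8, Q6}: 36 + 80 = 116
  {K6} + {U2, R7, K8, Q6}: 34 + 82 = 116
  {U2, K6} + {R7, K8, Q6}: 36 + 80 = 116
  {R7, K6} + {U2, K8, Q6}: 34 + 82 = 116
  … (15 splits in total)
  {U2, R7, K6, K8} + {Q6}: 78 + 6 = 84  ← best
Best: vehicle 1 HQ → R7 → U2 → K6 → K8 → HQ = 78; vehicle 2 HQ → Q6 → HQ = 6; combined 84.

84 blocks — the smallest possible combined total.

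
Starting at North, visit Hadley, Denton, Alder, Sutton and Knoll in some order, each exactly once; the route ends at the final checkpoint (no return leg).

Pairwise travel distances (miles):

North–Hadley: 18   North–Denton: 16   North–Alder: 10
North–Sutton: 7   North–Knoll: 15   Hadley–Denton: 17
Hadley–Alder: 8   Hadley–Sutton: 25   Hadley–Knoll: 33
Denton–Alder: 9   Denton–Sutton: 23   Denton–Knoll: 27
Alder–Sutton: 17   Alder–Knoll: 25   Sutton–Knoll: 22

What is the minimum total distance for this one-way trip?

Shortest open route: 73 miles.

There are 5! = 120 possible orderings.
North→Hadley→Denton→Alder→Sutton→Knoll: 18+17+9+17+22 = 83
North→Hadley→Denton→Alder→Knoll→Sutton: 18+17+9+25+22 = 91
North→Hadley→Denton→Sutton→Alder→Knoll: 18+17+23+17+25 = 100
North→Hadley→Denton→Sutton→Knoll→Alder: 18+17+23+22+25 = 105
North→Hadley→Denton→Knoll→Alder→Sutton: 18+17+27+25+17 = 104
North→Hadley→Denton→Knoll→Sutton→Alder: 18+17+27+22+17 = 101
North→Hadley→Alder→Denton→Sutton→Knoll: 18+8+9+23+22 = 80
North→Hadley→Alder→Denton→Knoll→Sutton: 18+8+9+27+22 = 84
North→Hadley→Alder→Sutton→Denton→Knoll: 18+8+17+23+27 = 93
North→Hadley→Alder→Sutton→Knoll→Denton: 18+8+17+22+27 = 92
North→Hadley→Alder→Knoll→Denton→Sutton: 18+8+25+27+23 = 101
North→Hadley→Alder→Knoll→Sutton→Denton: 18+8+25+22+23 = 96
North→Hadley→Sutton→Denton→Alder→Knoll: 18+25+23+9+25 = 100
North→Hadley→Sutton→Denton→Knoll→Alder: 18+25+23+27+25 = 118
… (106 more)
North→Sutton→Knoll→Denton→Alder→Hadley: 7+22+27+9+8 = 73  ← best
The minimum is 73.
One shortest path: North → Sutton → Knoll → Denton → Alder → Hadley.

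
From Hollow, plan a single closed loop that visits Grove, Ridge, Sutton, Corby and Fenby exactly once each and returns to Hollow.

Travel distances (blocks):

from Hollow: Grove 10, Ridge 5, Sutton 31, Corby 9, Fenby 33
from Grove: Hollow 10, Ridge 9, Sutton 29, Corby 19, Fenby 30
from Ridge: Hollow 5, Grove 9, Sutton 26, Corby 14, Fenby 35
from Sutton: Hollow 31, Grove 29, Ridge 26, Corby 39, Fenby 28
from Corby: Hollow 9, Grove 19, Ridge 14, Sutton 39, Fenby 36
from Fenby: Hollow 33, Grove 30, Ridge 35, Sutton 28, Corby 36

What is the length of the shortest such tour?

Minimum total distance: 116 blocks.

With 5 stops there are 5!/2 = 60 distinct round trips (a route and its reverse cost the same).
Hollow - Grove - Ridge - Sutton - Corby - Fenby - Hollow: 10+9+26+39+36+33 = 153
Hollow - Grove - Ridge - Sutton - Fenby - Corby - Hollow: 10+9+26+28+36+9 = 118
Hollow - Grove - Ridge - Corby - Sutton - Fenby - Hollow: 10+9+14+39+28+33 = 133
Hollow - Grove - Ridge - Corby - Fenby - Sutton - Hollow: 10+9+14+36+28+31 = 128
Hollow - Grove - Ridge - Fenby - Sutton - Corby - Hollow: 10+9+35+28+39+9 = 130
Hollow - Grove - Ridge - Fenby - Corby - Sutton - Hollow: 10+9+35+36+39+31 = 160
Hollow - Grove - Sutton - Ridge - Corby - Fenby - Hollow: 10+29+26+14+36+33 = 148
Hollow - Grove - Sutton - Ridge - Fenby - Corby - Hollow: 10+29+26+35+36+9 = 145
Hollow - Grove - Sutton - Corby - Ridge - Fenby - Hollow: 10+29+39+14+35+33 = 160
Hollow - Grove - Sutton - Corby - Fenby - Ridge - Hollow: 10+29+39+36+35+5 = 154
Hollow - Grove - Sutton - Fenby - Ridge - Corby - Hollow: 10+29+28+35+14+9 = 125
Hollow - Grove - Sutton - Fenby - Corby - Ridge - Hollow: 10+29+28+36+14+5 = 122
Hollow - Grove - Corby - Ridge - Sutton - Fenby - Hollow: 10+19+14+26+28+33 = 130
Hollow - Grove - Corby - Ridge - Fenby - Sutton - Hollow: 10+19+14+35+28+31 = 137
… (46 more)
Hollow - Ridge - Grove - Sutton - Fenby - Corby - Hollow: 5+9+29+28+36+9 = 116  ← best
The minimum is 116.
One optimal route: Hollow → Ridge → Grove → Sutton → Fenby → Corby → Hollow (or its reverse).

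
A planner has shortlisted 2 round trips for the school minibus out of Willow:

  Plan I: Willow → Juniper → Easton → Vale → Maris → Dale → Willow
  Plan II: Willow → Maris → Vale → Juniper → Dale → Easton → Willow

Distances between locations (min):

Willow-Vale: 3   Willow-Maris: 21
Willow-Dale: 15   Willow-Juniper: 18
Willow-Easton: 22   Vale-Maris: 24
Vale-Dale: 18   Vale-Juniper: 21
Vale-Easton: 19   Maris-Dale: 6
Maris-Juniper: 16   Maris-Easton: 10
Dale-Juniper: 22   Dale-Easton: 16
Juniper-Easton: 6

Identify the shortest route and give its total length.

Plan I: 18 + 6 + 19 + 24 + 6 + 15 = 88
Plan II: 21 + 24 + 21 + 22 + 16 + 22 = 126

88 min — Plan I is the shortest.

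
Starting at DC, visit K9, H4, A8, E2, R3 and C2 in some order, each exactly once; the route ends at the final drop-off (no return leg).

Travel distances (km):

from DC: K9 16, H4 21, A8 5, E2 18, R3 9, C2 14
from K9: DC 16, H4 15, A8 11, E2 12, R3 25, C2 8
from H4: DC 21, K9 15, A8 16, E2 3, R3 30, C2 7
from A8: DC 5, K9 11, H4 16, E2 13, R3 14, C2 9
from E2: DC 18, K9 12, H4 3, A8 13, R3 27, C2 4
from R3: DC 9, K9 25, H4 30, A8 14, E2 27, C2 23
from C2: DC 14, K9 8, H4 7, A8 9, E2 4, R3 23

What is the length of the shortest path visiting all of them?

49 km — the minimum one-way total.

There are 6! = 720 possible orderings.
DC - K9 - H4 - A8 - E2 - R3 - C2: 16+15+16+13+27+23 = 110
DC - K9 - H4 - A8 - E2 - C2 - R3: 16+15+16+13+4+23 = 87
DC - K9 - H4 - A8 - R3 - E2 - C2: 16+15+16+14+27+4 = 92
DC - K9 - H4 - A8 - R3 - C2 - E2: 16+15+16+14+23+4 = 88
DC - K9 - H4 - A8 - C2 - E2 - R3: 16+15+16+9+4+27 = 87
DC - K9 - H4 - A8 - C2 - R3 - E2: 16+15+16+9+23+27 = 106
DC - K9 - H4 - E2 - A8 - R3 - C2: 16+15+3+13+14+23 = 84
DC - K9 - H4 - E2 - A8 - C2 - R3: 16+15+3+13+9+23 = 79
… (712 more)
DC - R3 - A8 - K9 - C2 - E2 - H4: 9+14+11+8+4+3 = 49  ← best
The minimum is 49.
One shortest path: DC → R3 → A8 → K9 → C2 → E2 → H4.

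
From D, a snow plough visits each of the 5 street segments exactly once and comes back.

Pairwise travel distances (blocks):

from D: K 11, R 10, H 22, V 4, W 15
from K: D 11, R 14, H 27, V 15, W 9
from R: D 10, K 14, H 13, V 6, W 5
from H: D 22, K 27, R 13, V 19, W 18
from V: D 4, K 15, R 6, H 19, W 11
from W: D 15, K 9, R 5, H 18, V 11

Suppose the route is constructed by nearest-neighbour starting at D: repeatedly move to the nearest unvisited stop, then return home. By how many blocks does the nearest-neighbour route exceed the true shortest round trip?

D: V=4, R=10, K=11, W=15, H=22 ⇒ V
V: R=6, W=11, K=15, H=19 ⇒ R
R: W=5, H=13, K=14 ⇒ W
W: K=9, H=18 ⇒ K
K: H=27 ⇒ H
NN route D → V → R → W → K → H → D costs 73.
Optimal: D → K → W → R → H → V → D costs 61 (by enumerating all 60 distinct tours).
Excess = 73 − 61 = 12.

Excess over optimum: 12 blocks.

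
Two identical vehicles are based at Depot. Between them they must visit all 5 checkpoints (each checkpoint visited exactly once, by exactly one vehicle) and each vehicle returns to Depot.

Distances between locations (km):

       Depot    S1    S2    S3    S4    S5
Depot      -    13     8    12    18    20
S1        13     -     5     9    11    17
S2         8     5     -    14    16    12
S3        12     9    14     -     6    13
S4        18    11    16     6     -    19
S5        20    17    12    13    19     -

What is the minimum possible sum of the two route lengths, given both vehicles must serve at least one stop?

79 km — the smallest possible combined total.

There are 2^4 − 1 = 15 ways to divide the 5 stops into two non-empty groups. For each, the best each vehicle can do is its own shortest tour through its group:
  {S1} + {S2, S3, S4, S5}: 26 + 57 = 83
  {S2} + {S1, S3, S4, S5}: 16 + 63 = 79
  {S1, S2} + {S3, S4, S5}: 26 + 57 = 83
  {S3} + {S1, S2, S4, S5}: 24 + 63 = 87
  {S1, S3} + {S2, S4, S5}: 34 + 57 = 91
  {S2, S3} + {S1, S4, S5}: 34 + 63 = 97
  … (15 splits in total)
Best: vehicle 1 Depot → S2 → Depot = 16; vehicle 2 Depot → S1 → S4 → S3 → S5 → Depot = 63; combined 79.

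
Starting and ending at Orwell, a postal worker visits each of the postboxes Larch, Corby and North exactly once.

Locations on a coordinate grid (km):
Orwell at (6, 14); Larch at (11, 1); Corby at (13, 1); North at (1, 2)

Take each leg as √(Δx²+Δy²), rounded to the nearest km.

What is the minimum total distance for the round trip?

Minimum total distance: 40 km.

With 3 stops there are 3!/2 = 3 distinct round trips (a route and its reverse cost the same).
Orwell - Larch - Corby - North - Orwell: 14+2+12+13 = 41
Orwell - Larch - North - Corby - Orwell: 14+10+12+15 = 51
Orwell - Corby - Larch - North - Orwell: 15+2+10+13 = 40
The minimum is 40.
One optimal route: Orwell → Corby → Larch → North → Orwell (or its reverse).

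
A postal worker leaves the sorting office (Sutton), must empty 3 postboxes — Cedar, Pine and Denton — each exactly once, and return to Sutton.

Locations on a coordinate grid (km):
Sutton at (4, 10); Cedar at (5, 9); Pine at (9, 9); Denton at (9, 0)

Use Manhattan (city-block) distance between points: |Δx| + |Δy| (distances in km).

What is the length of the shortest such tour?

30 km — the shortest possible round trip.

There are 3 distinct closed tours to check (reversals are equivalent).
Sutton - Cedar - Pine - Denton - Sutton: 2+4+9+15 = 30
Sutton - Cedar - Denton - Pine - Sutton: 2+13+9+6 = 30
Sutton - Pine - Cedar - Denton - Sutton: 6+4+13+15 = 38
The minimum is 30.
One optimal route: Sutton → Cedar → Pine → Denton → Sutton (or its reverse).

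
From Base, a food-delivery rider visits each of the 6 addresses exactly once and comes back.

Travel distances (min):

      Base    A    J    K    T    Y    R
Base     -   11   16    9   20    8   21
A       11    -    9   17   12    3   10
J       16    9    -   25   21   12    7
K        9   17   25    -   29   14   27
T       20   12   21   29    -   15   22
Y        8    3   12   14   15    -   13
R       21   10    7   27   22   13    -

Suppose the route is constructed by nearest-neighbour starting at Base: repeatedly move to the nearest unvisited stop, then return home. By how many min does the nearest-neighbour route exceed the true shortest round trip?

4 min longer than the optimal tour.

Base: Y=8, K=9, A=11, J=16, T=20, R=21 ⇒ Y
Y: A=3, J=12, R=13, K=14, T=15 ⇒ A
A: J=9, R=10, T=12, K=17 ⇒ J
J: R=7, T=21, K=25 ⇒ R
R: T=22, K=27 ⇒ T
T: K=29 ⇒ K
NN route Base → Y → A → J → R → T → K → Base costs 87.
Optimal: Base → J → R → A → T → Y → K → Base costs 83 (by enumerating all 360 distinct tours).
Excess = 87 − 83 = 4.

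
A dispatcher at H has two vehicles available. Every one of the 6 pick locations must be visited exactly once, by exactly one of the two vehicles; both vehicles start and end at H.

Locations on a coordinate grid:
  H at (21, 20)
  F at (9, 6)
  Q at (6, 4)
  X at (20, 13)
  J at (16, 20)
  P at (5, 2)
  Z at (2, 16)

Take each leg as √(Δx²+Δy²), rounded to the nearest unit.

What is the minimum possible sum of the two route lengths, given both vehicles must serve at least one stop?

69 — the smallest possible combined total.

There are 2^5 − 1 = 31 ways to divide the 6 stops into two non-empty groups. For each, the best each vehicle can do is its own shortest tour through its group:
  {F} + {Q, X, J, P, Z}: 36 + 60 = 96
  {Q} + {F, X, J, P, Z}: 44 + 60 = 104
  {F, Q} + {X, J, P, Z}: 44 + 60 = 104
  {X} + {F, Q, J, P, Z}: 14 + 58 = 72
  {F, X} + {Q, J, P, Z}: 38 + 58 = 96
  {Q, X} + {F, J, P, Z}: 46 + 58 = 104
  … (31 splits in total)
  {J} + {F, Q, X, P, Z}: 10 + 59 = 69  ← best
Best: vehicle 1 H → J → H = 10; vehicle 2 H → X → F → Q → P → Z → H = 59; combined 69.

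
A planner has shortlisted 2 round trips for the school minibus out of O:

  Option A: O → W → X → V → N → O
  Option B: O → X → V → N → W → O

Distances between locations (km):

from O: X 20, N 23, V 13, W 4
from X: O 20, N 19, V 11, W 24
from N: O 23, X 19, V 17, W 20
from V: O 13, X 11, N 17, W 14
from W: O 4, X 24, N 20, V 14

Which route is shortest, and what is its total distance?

Option A: 4 + 24 + 11 + 17 + 23 = 79
Option B: 20 + 11 + 17 + 20 + 4 = 72

Shortest is Option B, total 72 km.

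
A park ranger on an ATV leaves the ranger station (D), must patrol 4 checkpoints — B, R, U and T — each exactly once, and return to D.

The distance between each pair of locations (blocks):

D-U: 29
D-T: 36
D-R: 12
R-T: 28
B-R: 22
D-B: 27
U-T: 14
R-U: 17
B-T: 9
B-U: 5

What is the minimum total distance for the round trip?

D→B→R→U→T→D: 27+22+17+14+36 = 116
D→B→R→T→U→D: 27+22+28+14+29 = 120
D→B→U→R→T→D: 27+5+17+28+36 = 113
D→B→U→T→R→D: 27+5+14+28+12 = 86
D→B→T→R→U→D: 27+9+28+17+29 = 110
D→B→T→U→R→D: 27+9+14+17+12 = 79
D→R→B→U→T→D: 12+22+5+14+36 = 89
D→R→B→T→U→D: 12+22+9+14+29 = 86
D→R→U→B→T→D: 12+17+5+9+36 = 79
D→R→T→B→U→D: 12+28+9+5+29 = 83
D→U→B→R→T→D: 29+5+22+28+36 = 120
D→U→R→B→T→D: 29+17+22+9+36 = 113
The minimum is 79.
One optimal route: D → B → T → U → R → D (or its reverse).

Minimum total distance: 79 blocks.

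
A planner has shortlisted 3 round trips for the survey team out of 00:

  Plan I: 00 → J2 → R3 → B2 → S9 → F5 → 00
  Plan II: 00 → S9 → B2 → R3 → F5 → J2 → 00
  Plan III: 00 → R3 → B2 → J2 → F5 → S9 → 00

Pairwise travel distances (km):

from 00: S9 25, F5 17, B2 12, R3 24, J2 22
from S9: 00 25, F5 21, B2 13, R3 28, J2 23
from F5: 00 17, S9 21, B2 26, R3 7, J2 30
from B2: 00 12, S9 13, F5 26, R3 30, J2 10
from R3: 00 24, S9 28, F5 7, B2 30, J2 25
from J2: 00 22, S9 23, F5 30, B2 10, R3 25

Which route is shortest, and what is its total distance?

Plan I: 22 + 25 + 30 + 13 + 21 + 17 = 128
Plan II: 25 + 13 + 30 + 7 + 30 + 22 = 127
Plan III: 24 + 30 + 10 + 30 + 21 + 25 = 140

127 km — Plan II is the shortest.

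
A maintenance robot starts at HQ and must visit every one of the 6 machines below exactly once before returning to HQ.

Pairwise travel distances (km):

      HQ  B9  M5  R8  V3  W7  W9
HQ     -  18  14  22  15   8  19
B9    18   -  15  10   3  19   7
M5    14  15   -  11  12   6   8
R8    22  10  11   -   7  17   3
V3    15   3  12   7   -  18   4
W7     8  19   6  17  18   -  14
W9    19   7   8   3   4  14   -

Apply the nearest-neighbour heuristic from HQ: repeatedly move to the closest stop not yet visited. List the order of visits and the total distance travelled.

Nearest-neighbour total = 53 km; route HQ → W7 → M5 → W9 → R8 → V3 → B9 → HQ.

At HQ the remaining stops are W7 8, M5 14, V3 15, B9 18, W9 19, R8 22; go to W7.
At W7 the remaining stops are M5 6, W9 14, R8 17, V3 18, B9 19; go to M5.
At M5 the remaining stops are W9 8, R8 11, V3 12, B9 15; go to W9.
At W9 the remaining stops are R8 3, V3 4, B9 7; go to R8.
At R8 the remaining stops are V3 7, B9 10; go to V3.
At V3 the remaining stops are B9 3; go to B9.
Return B9→HQ: 18.
Total = 8 + 6 + 8 + 3 + 7 + 3 + 18 = 53.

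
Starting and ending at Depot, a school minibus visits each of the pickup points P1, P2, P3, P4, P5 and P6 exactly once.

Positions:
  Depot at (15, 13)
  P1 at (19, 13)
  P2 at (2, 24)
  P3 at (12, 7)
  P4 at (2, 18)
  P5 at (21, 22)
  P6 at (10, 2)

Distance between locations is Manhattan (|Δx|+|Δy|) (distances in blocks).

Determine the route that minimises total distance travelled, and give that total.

82 blocks — the shortest possible round trip.

There are 360 distinct closed tours to check (reversals are equivalent).
Depot-P1-P2-P3-P4-P5-P6-Depot: 4+28+27+21+23+31+16 = 150
Depot-P1-P2-P3-P4-P6-P5-Depot: 4+28+27+21+24+31+15 = 150
Depot-P1-P2-P3-P5-P4-P6-Depot: 4+28+27+24+23+24+16 = 146
Depot-P1-P2-P3-P5-P6-P4-Depot: 4+28+27+24+31+24+18 = 156
Depot-P1-P2-P3-P6-P4-P5-Depot: 4+28+27+7+24+23+15 = 128
Depot-P1-P2-P3-P6-P5-P4-Depot: 4+28+27+7+31+23+18 = 138
Depot-P1-P2-P4-P3-P5-P6-Depot: 4+28+6+21+24+31+16 = 130
Depot-P1-P2-P4-P3-P6-P5-Depot: 4+28+6+21+7+31+15 = 112
… (352 more)
Depot-P1-P5-P2-P4-P6-P3-Depot: 4+11+21+6+24+7+9 = 82  ← best
The minimum is 82.
One optimal route: Depot → P1 → P5 → P2 → P4 → P6 → P3 → Depot (or its reverse).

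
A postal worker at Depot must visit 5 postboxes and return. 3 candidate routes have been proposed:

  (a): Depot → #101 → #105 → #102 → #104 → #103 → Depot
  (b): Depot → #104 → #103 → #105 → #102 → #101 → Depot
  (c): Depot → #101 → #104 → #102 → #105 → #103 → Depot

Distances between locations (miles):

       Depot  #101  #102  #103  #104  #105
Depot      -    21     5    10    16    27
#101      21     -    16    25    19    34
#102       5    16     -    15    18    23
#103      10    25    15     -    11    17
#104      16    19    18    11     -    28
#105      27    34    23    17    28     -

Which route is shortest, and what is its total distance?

104 miles — (b) is the shortest.

(a): 21 + 34 + 23 + 18 + 11 + 10 = 117
(b): 16 + 11 + 17 + 23 + 16 + 21 = 104
(c): 21 + 19 + 18 + 23 + 17 + 10 = 108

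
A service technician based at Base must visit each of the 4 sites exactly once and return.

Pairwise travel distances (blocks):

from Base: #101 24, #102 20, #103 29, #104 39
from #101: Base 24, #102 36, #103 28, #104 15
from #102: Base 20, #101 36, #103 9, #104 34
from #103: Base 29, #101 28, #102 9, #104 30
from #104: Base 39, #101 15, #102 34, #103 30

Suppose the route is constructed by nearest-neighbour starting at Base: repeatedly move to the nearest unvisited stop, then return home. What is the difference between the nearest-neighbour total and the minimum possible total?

Base: #102=20, #101=24, #103=29, #104=39 ⇒ #102
#102: #103=9, #104=34, #101=36 ⇒ #103
#103: #101=28, #104=30 ⇒ #101
#101: #104=15 ⇒ #104
NN route Base → #102 → #103 → #101 → #104 → Base costs 111.
Optimal: Base → #101 → #104 → #103 → #102 → Base costs 98 (by enumerating all 12 distinct tours).
Excess = 111 − 98 = 13.

The nearest-neighbour route is 13 blocks longer than optimal.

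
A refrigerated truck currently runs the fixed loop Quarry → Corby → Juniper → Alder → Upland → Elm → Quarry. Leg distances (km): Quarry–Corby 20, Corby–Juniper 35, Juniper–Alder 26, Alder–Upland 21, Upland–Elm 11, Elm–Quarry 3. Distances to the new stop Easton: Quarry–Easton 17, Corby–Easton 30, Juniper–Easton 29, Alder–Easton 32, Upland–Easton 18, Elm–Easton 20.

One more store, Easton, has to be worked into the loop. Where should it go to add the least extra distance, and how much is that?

Adding 24 km by placing Easton on the Corby–Juniper leg.

Insertion cost between consecutive stops i–j is d(i,Easton) + d(Easton,j) − d(i,j):
  between Quarry and Corby: 17 + 30 − 20 = 27
  between Corby and Juniper: 30 + 29 − 35 = 24
  between Juniper and Alder: 29 + 32 − 26 = 35
  between Alder and Upland: 32 + 18 − 21 = 29
  between Upland and Elm: 18 + 20 − 11 = 27
  between Elm and Quarry: 20 + 17 − 3 = 34
Cheapest insertion is between Corby and Juniper, adding 24.
New total = 116 + 24 = 140.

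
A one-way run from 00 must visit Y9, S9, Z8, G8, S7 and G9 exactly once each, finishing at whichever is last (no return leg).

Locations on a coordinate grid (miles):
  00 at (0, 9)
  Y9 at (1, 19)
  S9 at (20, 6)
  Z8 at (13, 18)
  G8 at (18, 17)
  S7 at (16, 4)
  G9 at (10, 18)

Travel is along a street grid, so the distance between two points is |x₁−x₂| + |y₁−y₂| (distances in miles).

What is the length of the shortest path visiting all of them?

Shortest open route: 49 miles.

There are 6! = 720 possible orderings.
00 → Y9 → S9 → Z8 → G8 → S7 → G9: 11+32+19+6+15+20 = 103
00 → Y9 → S9 → Z8 → G8 → G9 → S7: 11+32+19+6+9+20 = 97
00 → Y9 → S9 → Z8 → S7 → G8 → G9: 11+32+19+17+15+9 = 103
00 → Y9 → S9 → Z8 → S7 → G9 → G8: 11+32+19+17+20+9 = 108
00 → Y9 → S9 → Z8 → G9 → G8 → S7: 11+32+19+3+9+15 = 89
00 → Y9 → S9 → Z8 → G9 → S7 → G8: 11+32+19+3+20+15 = 100
00 → Y9 → S9 → G8 → Z8 → S7 → G9: 11+32+13+6+17+20 = 99
00 → Y9 → S9 → G8 → Z8 → G9 → S7: 11+32+13+6+3+20 = 85
… (712 more)
00 → Y9 → G9 → Z8 → G8 → S9 → S7: 11+10+3+6+13+6 = 49  ← best
The minimum is 49.
One shortest path: 00 → Y9 → G9 → Z8 → G8 → S9 → S7.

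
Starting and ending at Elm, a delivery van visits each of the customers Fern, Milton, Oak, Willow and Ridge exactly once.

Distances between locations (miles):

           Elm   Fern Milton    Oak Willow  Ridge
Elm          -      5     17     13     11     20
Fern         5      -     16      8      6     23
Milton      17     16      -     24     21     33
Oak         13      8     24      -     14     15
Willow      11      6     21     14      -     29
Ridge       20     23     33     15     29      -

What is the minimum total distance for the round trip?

Elm-Fern-Milton-Oak-Willow-Ridge-Elm: 5+16+24+14+29+20 = 108
Elm-Fern-Milton-Oak-Ridge-Willow-Elm: 5+16+24+15+29+11 = 100
Elm-Fern-Milton-Willow-Oak-Ridge-Elm: 5+16+21+14+15+20 = 91
Elm-Fern-Milton-Willow-Ridge-Oak-Elm: 5+16+21+29+15+13 = 99
Elm-Fern-Milton-Ridge-Oak-Willow-Elm: 5+16+33+15+14+11 = 94
Elm-Fern-Milton-Ridge-Willow-Oak-Elm: 5+16+33+29+14+13 = 110
Elm-Fern-Oak-Milton-Willow-Ridge-Elm: 5+8+24+21+29+20 = 107
Elm-Fern-Oak-Milton-Ridge-Willow-Elm: 5+8+24+33+29+11 = 110
Elm-Fern-Oak-Willow-Milton-Ridge-Elm: 5+8+14+21+33+20 = 101
Elm-Fern-Oak-Willow-Ridge-Milton-Elm: 5+8+14+29+33+17 = 106
Elm-Fern-Oak-Ridge-Milton-Willow-Elm: 5+8+15+33+21+11 = 93
Elm-Fern-Oak-Ridge-Willow-Milton-Elm: 5+8+15+29+21+17 = 95
Elm-Fern-Willow-Milton-Oak-Ridge-Elm: 5+6+21+24+15+20 = 91
Elm-Fern-Willow-Milton-Ridge-Oak-Elm: 5+6+21+33+15+13 = 93
… (46 more)
Elm-Milton-Willow-Fern-Oak-Ridge-Elm: 17+21+6+8+15+20 = 87  ← best
The minimum is 87.
One optimal route: Elm → Milton → Willow → Fern → Oak → Ridge → Elm (or its reverse).

87 miles — the shortest possible round trip.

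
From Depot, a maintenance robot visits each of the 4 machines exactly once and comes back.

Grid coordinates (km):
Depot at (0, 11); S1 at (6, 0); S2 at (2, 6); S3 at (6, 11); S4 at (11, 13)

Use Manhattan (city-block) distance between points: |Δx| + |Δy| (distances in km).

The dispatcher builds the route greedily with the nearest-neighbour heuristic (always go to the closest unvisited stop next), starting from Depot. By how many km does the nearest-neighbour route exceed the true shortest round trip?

Excess over optimum: 8 km.

Depot: S3=6, S2=7, S4=13, S1=17 ⇒ S3
S3: S4=7, S2=9, S1=11 ⇒ S4
S4: S2=16, S1=18 ⇒ S2
S2: S1=10 ⇒ S1
NN route Depot → S3 → S4 → S2 → S1 → Depot costs 56.
Optimal: Depot → S2 → S1 → S3 → S4 → Depot costs 48 (by enumerating all 12 distinct tours).
Excess = 56 − 48 = 8.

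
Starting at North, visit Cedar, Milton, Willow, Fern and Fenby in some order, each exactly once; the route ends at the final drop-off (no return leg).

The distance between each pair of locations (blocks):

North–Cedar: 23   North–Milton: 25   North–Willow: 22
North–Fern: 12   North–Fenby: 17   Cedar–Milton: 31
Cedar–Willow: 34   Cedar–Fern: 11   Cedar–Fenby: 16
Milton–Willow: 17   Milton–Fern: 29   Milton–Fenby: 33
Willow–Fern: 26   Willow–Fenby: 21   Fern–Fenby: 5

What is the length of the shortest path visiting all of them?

There are 5! = 120 possible orderings.
North - Cedar - Milton - Willow - Fern - Fenby: 23+31+17+26+5 = 102
North - Cedar - Milton - Willow - Fenby - Fern: 23+31+17+21+5 = 97
North - Cedar - Milton - Fern - Willow - Fenby: 23+31+29+26+21 = 130
North - Cedar - Milton - Fern - Fenby - Willow: 23+31+29+5+21 = 109
North - Cedar - Milton - Fenby - Willow - Fern: 23+31+33+21+26 = 134
North - Cedar - Milton - Fenby - Fern - Willow: 23+31+33+5+26 = 118
North - Cedar - Willow - Milton - Fern - Fenby: 23+34+17+29+5 = 108
North - Cedar - Willow - Milton - Fenby - Fern: 23+34+17+33+5 = 112
North - Cedar - Willow - Fern - Milton - Fenby: 23+34+26+29+33 = 145
North - Cedar - Willow - Fern - Fenby - Milton: 23+34+26+5+33 = 121
North - Cedar - Willow - Fenby - Milton - Fern: 23+34+21+33+29 = 140
North - Cedar - Willow - Fenby - Fern - Milton: 23+34+21+5+29 = 112
North - Cedar - Fern - Milton - Willow - Fenby: 23+11+29+17+21 = 101
North - Cedar - Fern - Milton - Fenby - Willow: 23+11+29+33+21 = 117
… (106 more)
North - Cedar - Fern - Fenby - Willow - Milton: 23+11+5+21+17 = 77  ← best
The minimum is 77.
One shortest path: North → Cedar → Fern → Fenby → Willow → Milton.

Shortest open route: 77 blocks.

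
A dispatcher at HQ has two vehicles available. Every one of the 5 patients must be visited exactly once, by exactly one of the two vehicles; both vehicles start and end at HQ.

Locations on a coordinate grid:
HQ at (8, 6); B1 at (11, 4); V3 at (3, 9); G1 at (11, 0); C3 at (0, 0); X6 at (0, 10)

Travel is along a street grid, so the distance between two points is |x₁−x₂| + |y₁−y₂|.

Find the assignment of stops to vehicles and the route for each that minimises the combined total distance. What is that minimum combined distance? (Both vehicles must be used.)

Try each way of splitting the stops between the two vehicles (each non-empty) and, for each split, find the best tour for each vehicle:
  {B1} + {V3, G1, C3, X6}: 10 + 42 = 52
  {V3} + {B1, G1, C3, X6}: 16 + 42 = 58
  {B1, V3} + {G1, C3, X6}: 26 + 42 = 68
  {G1} + {B1, V3, C3, X6}: 18 + 42 = 60
  {B1, G1} + {V3, C3, X6}: 18 + 36 = 54
  {V3, G1} + {B1, C3, X6}: 34 + 42 = 76
  … (15 splits in total)
Best: vehicle 1 HQ → B1 → HQ = 10; vehicle 2 HQ → V3 → X6 → C3 → G1 → HQ = 42; combined 52.

Minimum combined distance: 52.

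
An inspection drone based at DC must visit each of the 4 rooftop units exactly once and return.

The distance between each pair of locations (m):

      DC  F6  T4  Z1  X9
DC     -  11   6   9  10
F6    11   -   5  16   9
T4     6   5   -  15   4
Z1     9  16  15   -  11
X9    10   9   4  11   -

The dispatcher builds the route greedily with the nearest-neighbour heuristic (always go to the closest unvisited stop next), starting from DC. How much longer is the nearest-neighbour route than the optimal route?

From DC: T4=6, Z1=9, X9=10, F6=11 → choose T4 (6).
From T4: X9=4, F6=5, Z1=15 → choose X9 (4).
From X9: F6=9, Z1=11 → choose F6 (9).
From F6: Z1=16 → choose Z1 (16).
NN route DC → T4 → X9 → F6 → Z1 → DC costs 44.
Optimal: DC → F6 → T4 → X9 → Z1 → DC costs 40 (by enumerating all 12 distinct tours).
Excess = 44 − 40 = 4.

The nearest-neighbour route is 4 m longer than optimal.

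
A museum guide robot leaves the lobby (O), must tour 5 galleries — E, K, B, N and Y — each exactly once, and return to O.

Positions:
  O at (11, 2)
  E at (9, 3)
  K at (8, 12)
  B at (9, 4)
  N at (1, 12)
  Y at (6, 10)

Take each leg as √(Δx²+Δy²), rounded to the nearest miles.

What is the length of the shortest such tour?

There are 60 distinct closed tours to check (reversals are equivalent).
O → E → K → B → N → Y → O: 2+9+8+11+5+9 = 44
O → E → K → B → Y → N → O: 2+9+8+7+5+14 = 45
O → E → K → N → B → Y → O: 2+9+7+11+7+9 = 45
O → E → K → N → Y → B → O: 2+9+7+5+7+3 = 33
O → E → K → Y → B → N → O: 2+9+3+7+11+14 = 46
O → E → K → Y → N → B → O: 2+9+3+5+11+3 = 33
O → E → B → K → N → Y → O: 2+1+8+7+5+9 = 32
O → E → B → K → Y → N → O: 2+1+8+3+5+14 = 33
O → E → B → N → K → Y → O: 2+1+11+7+3+9 = 33
O → E → B → N → Y → K → O: 2+1+11+5+3+10 = 32
O → E → B → Y → K → N → O: 2+1+7+3+7+14 = 34
O → E → B → Y → N → K → O: 2+1+7+5+7+10 = 32
O → E → N → K → B → Y → O: 2+12+7+8+7+9 = 45
O → E → N → K → Y → B → O: 2+12+7+3+7+3 = 34
… (46 more)
The minimum is 32.
One optimal route: O → E → B → K → N → Y → O (or its reverse).

Shortest round trip = 32 miles.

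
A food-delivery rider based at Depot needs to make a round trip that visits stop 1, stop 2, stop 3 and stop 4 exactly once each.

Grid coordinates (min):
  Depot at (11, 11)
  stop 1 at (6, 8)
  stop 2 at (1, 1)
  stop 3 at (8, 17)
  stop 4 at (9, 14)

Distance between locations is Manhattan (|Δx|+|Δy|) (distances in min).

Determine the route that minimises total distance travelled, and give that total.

There are 12 distinct closed tours to check (reversals are equivalent).
Depot - stop 1 - stop 2 - stop 3 - stop 4 - Depot: 8+12+23+4+5 = 52
Depot - stop 1 - stop 2 - stop 4 - stop 3 - Depot: 8+12+21+4+9 = 54
Depot - stop 1 - stop 3 - stop 2 - stop 4 - Depot: 8+11+23+21+5 = 68
Depot - stop 1 - stop 3 - stop 4 - stop 2 - Depot: 8+11+4+21+20 = 64
Depot - stop 1 - stop 4 - stop 2 - stop 3 - Depot: 8+9+21+23+9 = 70
Depot - stop 1 - stop 4 - stop 3 - stop 2 - Depot: 8+9+4+23+20 = 64
Depot - stop 2 - stop 1 - stop 3 - stop 4 - Depot: 20+12+11+4+5 = 52
Depot - stop 2 - stop 1 - stop 4 - stop 3 - Depot: 20+12+9+4+9 = 54
Depot - stop 2 - stop 3 - stop 1 - stop 4 - Depot: 20+23+11+9+5 = 68
Depot - stop 2 - stop 4 - stop 1 - stop 3 - Depot: 20+21+9+11+9 = 70
Depot - stop 3 - stop 1 - stop 2 - stop 4 - Depot: 9+11+12+21+5 = 58
Depot - stop 3 - stop 2 - stop 1 - stop 4 - Depot: 9+23+12+9+5 = 58
The minimum is 52.
One optimal route: Depot → stop 1 → stop 2 → stop 3 → stop 4 → Depot (or its reverse).

Shortest round trip = 52 min.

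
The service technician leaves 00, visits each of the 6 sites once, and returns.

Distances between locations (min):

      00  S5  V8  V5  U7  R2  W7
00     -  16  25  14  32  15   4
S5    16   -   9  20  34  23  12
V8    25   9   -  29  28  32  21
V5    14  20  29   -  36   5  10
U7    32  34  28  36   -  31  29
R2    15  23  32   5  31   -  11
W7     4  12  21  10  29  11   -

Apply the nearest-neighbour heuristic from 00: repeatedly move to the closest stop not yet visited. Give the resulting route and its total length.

111 min along 00 → W7 → V5 → R2 → S5 → V8 → U7 → 00.

At 00 the remaining stops are W7 4, V5 14, R2 15, S5 16, V8 25, U7 32; go to W7.
At W7 the remaining stops are V5 10, R2 11, S5 12, V8 21, U7 29; go to V5.
At V5 the remaining stops are R2 5, S5 20, V8 29, U7 36; go to R2.
At R2 the remaining stops are S5 23, U7 31, V8 32; go to S5.
At S5 the remaining stops are V8 9, U7 34; go to V8.
At V8 the remaining stops are U7 28; go to U7.
Return U7→00: 32.
Total = 4 + 10 + 5 + 23 + 9 + 28 + 32 = 111.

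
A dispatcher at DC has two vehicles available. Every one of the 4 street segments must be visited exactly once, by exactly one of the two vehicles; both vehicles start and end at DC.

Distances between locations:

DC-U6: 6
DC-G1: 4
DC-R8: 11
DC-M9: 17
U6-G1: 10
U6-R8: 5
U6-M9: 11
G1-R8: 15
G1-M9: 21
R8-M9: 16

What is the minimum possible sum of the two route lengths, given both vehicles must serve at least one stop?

52 — the smallest possible combined total.

There are 2^3 − 1 = 7 ways to divide the 4 stops into two non-empty groups. For each, the best each vehicle can do is its own shortest tour through its group:
  {U6} + {G1, R8, M9}: 12 + 52 = 64
  {G1} + {U6, R8, M9}: 8 + 44 = 52
  {U6, G1} + {R8, M9}: 20 + 44 = 64
  {R8} + {U6, G1, M9}: 22 + 42 = 64
  {U6, R8} + {G1, M9}: 22 + 42 = 64
  {G1, R8} + {U6, M9}: 30 + 34 = 64
  … (7 splits in total)
Best: vehicle 1 DC → G1 → DC = 8; vehicle 2 DC → U6 → R8 → M9 → DC = 44; combined 52.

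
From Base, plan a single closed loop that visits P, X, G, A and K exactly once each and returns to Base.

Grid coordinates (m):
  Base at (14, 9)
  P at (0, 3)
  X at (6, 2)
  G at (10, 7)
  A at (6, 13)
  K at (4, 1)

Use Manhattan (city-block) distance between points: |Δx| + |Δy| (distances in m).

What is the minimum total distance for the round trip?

52 m — the shortest possible round trip.

With 5 stops there are 5!/2 = 60 distinct round trips (a route and its reverse cost the same).
Base → P → X → G → A → K → Base: 20+7+9+10+14+18 = 78
Base → P → X → G → K → A → Base: 20+7+9+12+14+12 = 74
Base → P → X → A → G → K → Base: 20+7+11+10+12+18 = 78
Base → P → X → A → K → G → Base: 20+7+11+14+12+6 = 70
Base → P → X → K → G → A → Base: 20+7+3+12+10+12 = 64
Base → P → X → K → A → G → Base: 20+7+3+14+10+6 = 60
Base → P → G → X → A → K → Base: 20+14+9+11+14+18 = 86
Base → P → G → X → K → A → Base: 20+14+9+3+14+12 = 72
Base → P → G → A → X → K → Base: 20+14+10+11+3+18 = 76
Base → P → G → A → K → X → Base: 20+14+10+14+3+15 = 76
Base → P → G → K → X → A → Base: 20+14+12+3+11+12 = 72
Base → P → G → K → A → X → Base: 20+14+12+14+11+15 = 86
Base → P → A → X → G → K → Base: 20+16+11+9+12+18 = 86
Base → P → A → X → K → G → Base: 20+16+11+3+12+6 = 68
… (46 more)
Base → G → P → K → X → A → Base: 6+14+6+3+11+12 = 52  ← best
The minimum is 52.
One optimal route: Base → G → P → K → X → A → Base (or its reverse).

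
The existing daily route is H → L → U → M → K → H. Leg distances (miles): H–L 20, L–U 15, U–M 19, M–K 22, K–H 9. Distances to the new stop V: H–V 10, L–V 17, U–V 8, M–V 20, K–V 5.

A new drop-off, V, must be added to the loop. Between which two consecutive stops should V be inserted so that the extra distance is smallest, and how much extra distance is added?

+3 miles — insert V between M and K.

Insertion cost between consecutive stops i–j is d(i,V) + d(V,j) − d(i,j):
  between H and L: 10 + 17 − 20 = 7
  between L and U: 17 + 8 − 15 = 10
  between U and M: 8 + 20 − 19 = 9
  between M and K: 20 + 5 − 22 = 3
  between K and H: 5 + 10 − 9 = 6
Cheapest insertion is between M and K, adding 3.
New total = 85 + 3 = 88.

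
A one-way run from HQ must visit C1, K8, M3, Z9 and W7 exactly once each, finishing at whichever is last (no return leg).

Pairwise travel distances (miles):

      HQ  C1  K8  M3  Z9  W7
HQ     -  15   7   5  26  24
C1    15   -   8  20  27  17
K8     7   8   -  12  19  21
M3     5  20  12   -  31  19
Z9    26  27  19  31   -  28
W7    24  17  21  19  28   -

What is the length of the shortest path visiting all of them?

There are 5! = 120 possible orderings.
HQ - C1 - K8 - M3 - Z9 - W7: 15+8+12+31+28 = 94
HQ - C1 - K8 - M3 - W7 - Z9: 15+8+12+19+28 = 82
HQ - C1 - K8 - Z9 - M3 - W7: 15+8+19+31+19 = 92
HQ - C1 - K8 - Z9 - W7 - M3: 15+8+19+28+19 = 89
HQ - C1 - K8 - W7 - M3 - Z9: 15+8+21+19+31 = 94
HQ - C1 - K8 - W7 - Z9 - M3: 15+8+21+28+31 = 103
HQ - C1 - M3 - K8 - Z9 - W7: 15+20+12+19+28 = 94
HQ - C1 - M3 - K8 - W7 - Z9: 15+20+12+21+28 = 96
HQ - C1 - M3 - Z9 - K8 - W7: 15+20+31+19+21 = 106
HQ - C1 - M3 - Z9 - W7 - K8: 15+20+31+28+21 = 115
HQ - C1 - M3 - W7 - K8 - Z9: 15+20+19+21+19 = 94
HQ - C1 - M3 - W7 - Z9 - K8: 15+20+19+28+19 = 101
HQ - C1 - Z9 - K8 - M3 - W7: 15+27+19+12+19 = 92
HQ - C1 - Z9 - K8 - W7 - M3: 15+27+19+21+19 = 101
… (106 more)
HQ - M3 - W7 - C1 - K8 - Z9: 5+19+17+8+19 = 68  ← best
The minimum is 68.
One shortest path: HQ → M3 → W7 → C1 → K8 → Z9.

Minimum one-way distance = 68 miles.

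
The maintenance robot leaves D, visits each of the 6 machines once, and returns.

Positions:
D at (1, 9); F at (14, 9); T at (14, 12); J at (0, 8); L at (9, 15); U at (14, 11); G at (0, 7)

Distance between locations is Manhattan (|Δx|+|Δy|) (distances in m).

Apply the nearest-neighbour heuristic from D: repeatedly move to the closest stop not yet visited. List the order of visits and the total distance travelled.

Total distance 44 m via the nearest-neighbour route D → J → G → F → U → T → L → D.

D → [J:2 / G:3 / F:13 / L:14 / U:15 / T:16] → J (2)
J → [G:1 / F:15 / L:16 / U:17 / T:18] → G (1)
G → [F:16 / L:17 / U:18 / T:19] → F (16)
F → [U:2 / T:3 / L:11] → U (2)
U → [T:1 / L:9] → T (1)
T → [L:8] → L (8)
Return L→D: 14.
Total = 2 + 1 + 16 + 2 + 1 + 8 + 14 = 44.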